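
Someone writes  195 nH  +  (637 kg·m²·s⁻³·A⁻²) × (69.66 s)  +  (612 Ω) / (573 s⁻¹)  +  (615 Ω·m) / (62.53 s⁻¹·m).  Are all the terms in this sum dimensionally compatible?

Work out the base dimensions of each:
  195 nH:  H = V·s·A⁻¹ = kg·m²·s⁻²·A⁻²
  (637 kg·m²·s⁻³·A⁻²) × (69.66 s):  [kg·m²·s⁻³·A⁻²] · [s] = kg·m²·s⁻²·A⁻²
  (612 Ω) / (573 s⁻¹):  [kg·m²·s⁻³·A⁻²] / [s⁻¹] = kg·m²·s⁻²·A⁻²
  (615 Ω·m) / (62.53 s⁻¹·m):  [kg·m³·s⁻³·A⁻²] / [m·s⁻¹] = kg·m²·s⁻²·A⁻²
Every term reduces to kg·m²·s⁻²·A⁻².

Yes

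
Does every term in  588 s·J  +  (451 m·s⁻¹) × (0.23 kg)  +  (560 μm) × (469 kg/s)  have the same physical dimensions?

No

Work out the base dimensions of each:
  588 s·J:  J·s = N·m·s = kg·m²·s⁻¹
  (451 m·s⁻¹) × (0.23 kg):  [m·s⁻¹] · [kg] = kg·m·s⁻¹
  (560 μm) × (469 kg/s):  [m] · [kg·s⁻¹] = kg·m·s⁻¹
The terms do not share a single dimension (kg·m²·s⁻¹ vs kg·m·s⁻¹).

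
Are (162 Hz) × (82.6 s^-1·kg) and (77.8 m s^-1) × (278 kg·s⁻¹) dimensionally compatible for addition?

Work out the base dimensions of each:
  (162 Hz) × (82.6 s^-1·kg):  [s⁻¹] · [kg·s⁻¹] = kg·s⁻²
  (77.8 m s^-1) × (278 kg·s⁻¹):  [m·s⁻¹] · [kg·s⁻¹] = kg·m·s⁻²
kg·s⁻² ≠ kg·m·s⁻², so they cannot be added.

No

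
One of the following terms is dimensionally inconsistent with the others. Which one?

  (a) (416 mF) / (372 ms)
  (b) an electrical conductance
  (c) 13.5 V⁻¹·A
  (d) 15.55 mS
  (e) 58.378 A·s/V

Expand each in SI base units:
  (a) [kg⁻¹·m⁻²·s⁴·A²] / [s] = kg⁻¹·m⁻²·s³·A²
  (b) [electrical conductance] = kg⁻¹·m⁻²·s³·A²
  (c) A·V⁻¹ = A·(J·C⁻¹)⁻¹ = kg⁻¹·m⁻²·s³·A²
  (d) S = Ω⁻¹ = kg⁻¹·m⁻²·s³·A²
  (e) A·s·V⁻¹ = A·s·(J·C⁻¹)⁻¹ = kg⁻¹·m⁻²·s⁴·A²
All reduce to kg⁻¹·m⁻²·s³·A² except (e), which is kg⁻¹·m⁻²·s⁴·A².

(e)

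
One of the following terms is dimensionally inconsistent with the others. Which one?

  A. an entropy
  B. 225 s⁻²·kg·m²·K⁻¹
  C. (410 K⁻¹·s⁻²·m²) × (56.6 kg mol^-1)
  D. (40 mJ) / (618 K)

C.

Work out the base dimensions of each:
  A. [entropy] = kg·m²·s⁻²·K⁻¹
  B. kg·m²·s⁻²·K⁻¹
  C. [m²·s⁻²·K⁻¹] · [kg·mol⁻¹] = kg·m²·s⁻²·K⁻¹·mol⁻¹
  D. [kg·m²·s⁻²] / [K] = kg·m²·s⁻²·K⁻¹
All reduce to kg·m²·s⁻²·K⁻¹ except C., which is kg·m²·s⁻²·K⁻¹·mol⁻¹.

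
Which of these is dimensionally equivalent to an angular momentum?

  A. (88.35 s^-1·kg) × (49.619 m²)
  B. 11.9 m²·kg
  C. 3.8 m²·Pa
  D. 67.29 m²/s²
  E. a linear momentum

Reference: [angular momentum] = kg·m²·s⁻¹.
Each option:
  A. [kg·s⁻¹] · [m²] = kg·m²·s⁻¹  ← same
  B. kg·m²
  C. Pa·m² = N·m⁻²·m² = kg·m·s⁻²
  D. m²·s⁻²
  E. [linear momentum] = kg·m·s⁻¹
Only A. matches kg·m²·s⁻¹.

A.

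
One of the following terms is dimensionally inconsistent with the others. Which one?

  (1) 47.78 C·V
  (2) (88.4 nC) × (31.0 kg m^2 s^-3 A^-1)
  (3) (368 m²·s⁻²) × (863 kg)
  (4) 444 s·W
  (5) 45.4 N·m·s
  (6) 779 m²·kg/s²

Reduce each to base SI dimensions:
  (1) C·V = s·A·J·C⁻¹ = kg·m²·s⁻²
  (2) [s·A] · [kg·m²·s⁻³·A⁻¹] = kg·m²·s⁻²
  (3) [m²·s⁻²] · [kg] = kg·m²·s⁻²
  (4) W·s = J·s⁻¹·s = kg·m²·s⁻²
  (5) N·m·s = kg·m·s⁻²·m·s = kg·m²·s⁻¹
  (6) kg·m²·s⁻²
All reduce to kg·m²·s⁻² except (5), which is kg·m²·s⁻¹.

(5)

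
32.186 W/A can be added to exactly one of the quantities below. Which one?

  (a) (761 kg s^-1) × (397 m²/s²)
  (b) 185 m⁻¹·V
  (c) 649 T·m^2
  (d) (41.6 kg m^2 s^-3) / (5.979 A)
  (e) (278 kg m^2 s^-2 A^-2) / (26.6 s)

(d)

Reference: W·A⁻¹ = J·s⁻¹·A⁻¹ = kg·m²·s⁻³·A⁻¹.
Each option:
  (a) [kg·s⁻¹] · [m²·s⁻²] = kg·m²·s⁻³
  (b) V·m⁻¹ = J·C⁻¹·m⁻¹ = kg·m·s⁻³·A⁻¹
  (c) T·m² = Wb·m⁻²·m² = kg·m²·s⁻²·A⁻¹
  (d) [kg·m²·s⁻³] / [A] = kg·m²·s⁻³·A⁻¹  ← same
  (e) [kg·m²·s⁻²·A⁻²] / [s] = kg·m²·s⁻³·A⁻²
Only (d) matches kg·m²·s⁻³·A⁻¹.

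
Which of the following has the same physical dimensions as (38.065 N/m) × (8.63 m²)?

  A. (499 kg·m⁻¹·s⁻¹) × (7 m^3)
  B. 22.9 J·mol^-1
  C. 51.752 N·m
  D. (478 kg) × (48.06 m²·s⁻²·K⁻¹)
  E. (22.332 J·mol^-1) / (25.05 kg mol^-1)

Reference: [kg·s⁻²] · [m²] = kg·m²·s⁻².
Each option:
  A. [kg·m⁻¹·s⁻¹] · [m³] = kg·m²·s⁻¹
  B. J·mol⁻¹ = N·m·mol⁻¹ = kg·m²·s⁻²·mol⁻¹
  C. N·m = kg·m·s⁻²·m = kg·m²·s⁻²  ← same
  D. [kg] · [m²·s⁻²·K⁻¹] = kg·m²·s⁻²·K⁻¹
  E. [kg·m²·s⁻²·mol⁻¹] / [kg·mol⁻¹] = m²·s⁻²
Only C. matches kg·m²·s⁻².

C.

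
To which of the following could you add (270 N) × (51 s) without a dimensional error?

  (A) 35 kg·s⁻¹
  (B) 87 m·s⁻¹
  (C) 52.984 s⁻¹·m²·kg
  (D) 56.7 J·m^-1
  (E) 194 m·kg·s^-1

(E)

Reference: [kg·m·s⁻²] · [s] = kg·m·s⁻¹.
Each option:
  (A) kg·s⁻¹
  (B) m·s⁻¹
  (C) kg·m²·s⁻¹
  (D) J·m⁻¹ = N·m·m⁻¹ = kg·m·s⁻²
  (E) kg·m·s⁻¹  ← same
Only (E) matches kg·m·s⁻¹.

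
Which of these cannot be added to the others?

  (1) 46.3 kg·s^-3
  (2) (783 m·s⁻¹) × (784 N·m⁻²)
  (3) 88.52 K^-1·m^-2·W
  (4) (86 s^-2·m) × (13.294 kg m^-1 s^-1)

(3)

Reduce each to base SI dimensions:
  (1) kg·s⁻³
  (2) [m·s⁻¹] · [kg·m⁻¹·s⁻²] = kg·s⁻³
  (3) W·m⁻²·K⁻¹ = J·s⁻¹·m⁻²·K⁻¹ = kg·s⁻³·K⁻¹
  (4) [m·s⁻²] · [kg·m⁻¹·s⁻¹] = kg·s⁻³
All reduce to kg·s⁻³ except (3), which is kg·s⁻³·K⁻¹.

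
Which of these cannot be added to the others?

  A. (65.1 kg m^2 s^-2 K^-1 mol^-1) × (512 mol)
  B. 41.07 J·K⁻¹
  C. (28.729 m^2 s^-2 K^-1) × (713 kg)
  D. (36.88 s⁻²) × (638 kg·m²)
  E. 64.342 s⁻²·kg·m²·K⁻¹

D.

Work out the base dimensions of each:
  A. [kg·m²·s⁻²·K⁻¹·mol⁻¹] · [mol] = kg·m²·s⁻²·K⁻¹
  B. J·K⁻¹ = N·m·K⁻¹ = kg·m²·s⁻²·K⁻¹
  C. [m²·s⁻²·K⁻¹] · [kg] = kg·m²·s⁻²·K⁻¹
  D. [s⁻²] · [kg·m²] = kg·m²·s⁻²
  E. kg·m²·s⁻²·K⁻¹
All reduce to kg·m²·s⁻²·K⁻¹ except D., which is kg·m²·s⁻².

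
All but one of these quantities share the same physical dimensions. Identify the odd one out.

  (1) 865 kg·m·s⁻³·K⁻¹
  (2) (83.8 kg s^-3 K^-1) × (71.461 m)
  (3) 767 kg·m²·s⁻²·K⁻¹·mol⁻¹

Reduce each to base SI dimensions:
  (1) kg·m·s⁻³·K⁻¹
  (2) [kg·s⁻³·K⁻¹] · [m] = kg·m·s⁻³·K⁻¹
  (3) kg·m²·s⁻²·K⁻¹·mol⁻¹
All reduce to kg·m·s⁻³·K⁻¹ except (3), which is kg·m²·s⁻²·K⁻¹·mol⁻¹.

(3)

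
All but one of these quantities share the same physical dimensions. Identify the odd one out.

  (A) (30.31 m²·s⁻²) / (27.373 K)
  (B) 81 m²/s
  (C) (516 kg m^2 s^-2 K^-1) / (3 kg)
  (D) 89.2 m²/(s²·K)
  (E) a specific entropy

(B)

Expand each in SI base units:
  (A) [m²·s⁻²] / [K] = m²·s⁻²·K⁻¹
  (B) m²·s⁻¹
  (C) [kg·m²·s⁻²·K⁻¹] / [kg] = m²·s⁻²·K⁻¹
  (D) m²·s⁻²·K⁻¹
  (E) [specific entropy] = m²·s⁻²·K⁻¹
All reduce to m²·s⁻²·K⁻¹ except (B), which is m²·s⁻¹.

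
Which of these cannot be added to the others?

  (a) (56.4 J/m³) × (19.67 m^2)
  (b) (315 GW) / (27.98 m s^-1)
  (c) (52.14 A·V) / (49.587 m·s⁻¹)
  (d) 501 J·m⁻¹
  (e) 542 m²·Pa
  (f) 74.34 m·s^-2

(f)

Expand each in SI base units:
  (a) [kg·m⁻¹·s⁻²] · [m²] = kg·m·s⁻²
  (b) [kg·m²·s⁻³] / [m·s⁻¹] = kg·m·s⁻²
  (c) [kg·m²·s⁻³] / [m·s⁻¹] = kg·m·s⁻²
  (d) J·m⁻¹ = N·m·m⁻¹ = kg·m·s⁻²
  (e) Pa·m² = N·m⁻²·m² = kg·m·s⁻²
  (f) m·s⁻²
All reduce to kg·m·s⁻² except (f), which is m·s⁻².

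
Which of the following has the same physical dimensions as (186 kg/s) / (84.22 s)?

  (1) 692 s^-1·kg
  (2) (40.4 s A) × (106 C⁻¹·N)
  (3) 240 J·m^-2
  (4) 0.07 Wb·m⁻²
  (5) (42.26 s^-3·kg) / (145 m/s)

Reference: [kg·s⁻¹] / [s] = kg·s⁻².
Each option:
  (1) kg·s⁻¹
  (2) [s·A] · [kg·m·s⁻³·A⁻¹] = kg·m·s⁻²
  (3) J·m⁻² = N·m·m⁻² = kg·s⁻²  ← same
  (4) Wb·m⁻² = V·s·m⁻² = kg·s⁻²·A⁻¹
  (5) [kg·s⁻³] / [m·s⁻¹] = kg·m⁻¹·s⁻²
Only (3) matches kg·s⁻².

(3)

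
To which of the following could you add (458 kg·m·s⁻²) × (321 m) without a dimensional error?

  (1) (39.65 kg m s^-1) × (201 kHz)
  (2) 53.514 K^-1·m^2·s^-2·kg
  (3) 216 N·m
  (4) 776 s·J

(3)

Reference: [kg·m·s⁻²] · [m] = kg·m²·s⁻².
Each option:
  (1) [kg·m·s⁻¹] · [s⁻¹] = kg·m·s⁻²
  (2) kg·m²·s⁻²·K⁻¹
  (3) N·m = kg·m·s⁻²·m = kg·m²·s⁻²  ← same
  (4) J·s = N·m·s = kg·m²·s⁻¹
Only (3) matches kg·m²·s⁻².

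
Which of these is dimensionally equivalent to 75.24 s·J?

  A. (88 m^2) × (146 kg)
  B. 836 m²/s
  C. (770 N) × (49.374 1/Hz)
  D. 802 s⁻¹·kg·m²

Reference: J·s = N·m·s = kg·m²·s⁻¹.
Each option:
  A. [m²] · [kg] = kg·m²
  B. m²·s⁻¹
  C. [kg·m·s⁻²] · [s] = kg·m·s⁻¹
  D. kg·m²·s⁻¹  ← same
Only D. matches kg·m²·s⁻¹.

D.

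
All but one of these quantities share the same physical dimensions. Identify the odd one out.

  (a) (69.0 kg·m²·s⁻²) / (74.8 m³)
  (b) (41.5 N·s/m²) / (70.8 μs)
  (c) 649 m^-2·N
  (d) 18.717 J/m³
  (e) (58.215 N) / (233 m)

(e)

Dimensions:
  (a) [kg·m²·s⁻²] / [m³] = kg·m⁻¹·s⁻²
  (b) [kg·m⁻¹·s⁻¹] / [s] = kg·m⁻¹·s⁻²
  (c) N·m⁻² = kg·m·s⁻²·m⁻² = kg·m⁻¹·s⁻²
  (d) J·m⁻³ = N·m·m⁻³ = kg·m⁻¹·s⁻²
  (e) [kg·m·s⁻²] / [m] = kg·s⁻²
All reduce to kg·m⁻¹·s⁻² except (e), which is kg·s⁻².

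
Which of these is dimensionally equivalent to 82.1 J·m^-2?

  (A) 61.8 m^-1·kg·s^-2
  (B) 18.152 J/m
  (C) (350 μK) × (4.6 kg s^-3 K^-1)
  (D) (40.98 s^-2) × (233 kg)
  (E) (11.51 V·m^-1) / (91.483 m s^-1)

Reference: J·m⁻² = N·m·m⁻² = kg·s⁻².
Each option:
  (A) kg·m⁻¹·s⁻²
  (B) J·m⁻¹ = N·m·m⁻¹ = kg·m·s⁻²
  (C) [K] · [kg·s⁻³·K⁻¹] = kg·s⁻³
  (D) [s⁻²] · [kg] = kg·s⁻²  ← same
  (E) [kg·m·s⁻³·A⁻¹] / [m·s⁻¹] = kg·s⁻²·A⁻¹
Only (D) matches kg·s⁻².

(D)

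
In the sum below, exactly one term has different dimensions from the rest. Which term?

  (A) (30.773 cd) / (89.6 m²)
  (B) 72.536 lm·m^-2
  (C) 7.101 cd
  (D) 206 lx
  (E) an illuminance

Reduce each to base SI dimensions:
  (A) [cd] / [m²] = m⁻²·cd
  (B) lm·m⁻² = cd·m⁻² = m⁻²·cd
  (C) cd
  (D) lx = lm·m⁻² = m⁻²·cd
  (E) [illuminance] = m⁻²·cd
All reduce to m⁻²·cd except (C), which is cd.

(C)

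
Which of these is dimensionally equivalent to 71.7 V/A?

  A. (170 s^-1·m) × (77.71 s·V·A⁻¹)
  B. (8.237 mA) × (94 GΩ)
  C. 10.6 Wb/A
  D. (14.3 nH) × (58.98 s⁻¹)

Reference: V·A⁻¹ = J·C⁻¹·A⁻¹ = kg·m²·s⁻³·A⁻².
Each option:
  A. [m·s⁻¹] · [kg·m²·s⁻²·A⁻²] = kg·m³·s⁻³·A⁻²
  B. [A] · [kg·m²·s⁻³·A⁻²] = kg·m²·s⁻³·A⁻¹
  C. Wb·A⁻¹ = V·s·A⁻¹ = kg·m²·s⁻²·A⁻²
  D. [kg·m²·s⁻²·A⁻²] · [s⁻¹] = kg·m²·s⁻³·A⁻²  ← same
Only D. matches kg·m²·s⁻³·A⁻².

D.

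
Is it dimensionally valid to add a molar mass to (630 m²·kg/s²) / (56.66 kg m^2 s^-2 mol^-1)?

Work out the base dimensions of each:
  a molar mass:  [molar mass] = kg·mol⁻¹
  (630 m²·kg/s²) / (56.66 kg m^2 s^-2 mol^-1):  [kg·m²·s⁻²] / [kg·m²·s⁻²·mol⁻¹] = mol
kg·mol⁻¹ ≠ mol, so they cannot be added.

No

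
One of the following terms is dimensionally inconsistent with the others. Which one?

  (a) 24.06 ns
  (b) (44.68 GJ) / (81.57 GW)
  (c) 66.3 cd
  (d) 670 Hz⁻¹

Dimensions:
  (a) s
  (b) [kg·m²·s⁻²] / [kg·m²·s⁻³] = s
  (c) cd
  (d) Hz⁻¹ = (s⁻¹)⁻¹ = s
All reduce to s except (c), which is cd.

(c)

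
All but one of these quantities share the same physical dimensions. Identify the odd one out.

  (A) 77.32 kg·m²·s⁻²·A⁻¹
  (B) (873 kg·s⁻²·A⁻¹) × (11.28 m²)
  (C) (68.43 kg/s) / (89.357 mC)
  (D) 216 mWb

Expand each in SI base units:
  (A) kg·m²·s⁻²·A⁻¹
  (B) [kg·s⁻²·A⁻¹] · [m²] = kg·m²·s⁻²·A⁻¹
  (C) [kg·s⁻¹] / [s·A] = kg·s⁻²·A⁻¹
  (D) Wb = V·s = kg·m²·s⁻²·A⁻¹
All reduce to kg·m²·s⁻²·A⁻¹ except (C), which is kg·s⁻²·A⁻¹.

(C)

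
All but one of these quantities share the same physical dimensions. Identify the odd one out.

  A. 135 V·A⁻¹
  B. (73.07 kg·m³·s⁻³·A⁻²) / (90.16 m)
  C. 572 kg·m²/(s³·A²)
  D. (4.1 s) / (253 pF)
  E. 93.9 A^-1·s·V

Dimensions:
  A. V·A⁻¹ = J·C⁻¹·A⁻¹ = kg·m²·s⁻³·A⁻²
  B. [kg·m³·s⁻³·A⁻²] / [m] = kg·m²·s⁻³·A⁻²
  C. kg·m²·s⁻³·A⁻²
  D. [s] / [kg⁻¹·m⁻²·s⁴·A²] = kg·m²·s⁻³·A⁻²
  E. V·s·A⁻¹ = J·C⁻¹·s·A⁻¹ = kg·m²·s⁻²·A⁻²
All reduce to kg·m²·s⁻³·A⁻² except E., which is kg·m²·s⁻²·A⁻².

E.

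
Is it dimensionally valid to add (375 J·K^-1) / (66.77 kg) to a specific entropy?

Work out the base dimensions of each:
  (375 J·K^-1) / (66.77 kg):  [kg·m²·s⁻²·K⁻¹] / [kg] = m²·s⁻²·K⁻¹
  a specific entropy:  [specific entropy] = m²·s⁻²·K⁻¹
Both are m²·s⁻²·K⁻¹, so they have the same dimensions and can be added.

Yes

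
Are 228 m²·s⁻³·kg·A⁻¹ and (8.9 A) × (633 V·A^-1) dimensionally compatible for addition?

Yes

Work out the base dimensions of each:
  228 m²·s⁻³·kg·A⁻¹:  kg·m²·s⁻³·A⁻¹
  (8.9 A) × (633 V·A^-1):  [A] · [kg·m²·s⁻³·A⁻²] = kg·m²·s⁻³·A⁻¹
Both are kg·m²·s⁻³·A⁻¹, so they have the same dimensions and can be added.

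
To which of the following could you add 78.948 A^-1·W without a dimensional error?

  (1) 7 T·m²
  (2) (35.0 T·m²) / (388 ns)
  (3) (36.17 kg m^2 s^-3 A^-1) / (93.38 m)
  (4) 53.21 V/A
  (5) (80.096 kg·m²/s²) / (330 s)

(2)

Reference: W·A⁻¹ = J·s⁻¹·A⁻¹ = kg·m²·s⁻³·A⁻¹.
Each option:
  (1) T·m² = Wb·m⁻²·m² = kg·m²·s⁻²·A⁻¹
  (2) [kg·m²·s⁻²·A⁻¹] / [s] = kg·m²·s⁻³·A⁻¹  ← same
  (3) [kg·m²·s⁻³·A⁻¹] / [m] = kg·m·s⁻³·A⁻¹
  (4) V·A⁻¹ = J·C⁻¹·A⁻¹ = kg·m²·s⁻³·A⁻²
  (5) [kg·m²·s⁻²] / [s] = kg·m²·s⁻³
Only (2) matches kg·m²·s⁻³·A⁻¹.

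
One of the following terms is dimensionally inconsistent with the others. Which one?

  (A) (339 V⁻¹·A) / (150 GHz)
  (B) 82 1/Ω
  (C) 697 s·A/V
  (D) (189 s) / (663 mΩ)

(B)

Expand each in SI base units:
  (A) [kg⁻¹·m⁻²·s³·A²] / [s⁻¹] = kg⁻¹·m⁻²·s⁴·A²
  (B) Ω⁻¹ = (V·A⁻¹)⁻¹ = kg⁻¹·m⁻²·s³·A²
  (C) A·s·V⁻¹ = A·s·(J·C⁻¹)⁻¹ = kg⁻¹·m⁻²·s⁴·A²
  (D) [s] / [kg·m²·s⁻³·A⁻²] = kg⁻¹·m⁻²·s⁴·A²
All reduce to kg⁻¹·m⁻²·s⁴·A² except (B), which is kg⁻¹·m⁻²·s³·A².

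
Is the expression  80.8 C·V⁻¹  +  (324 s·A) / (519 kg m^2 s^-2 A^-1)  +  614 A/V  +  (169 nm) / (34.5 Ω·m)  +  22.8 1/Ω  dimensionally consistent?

Expand each in SI base units:
  80.8 C·V⁻¹:  C·V⁻¹ = s·A·(J·C⁻¹)⁻¹ = kg⁻¹·m⁻²·s⁴·A²
  (324 s·A) / (519 kg m^2 s^-2 A^-1):  [s·A] / [kg·m²·s⁻²·A⁻¹] = kg⁻¹·m⁻²·s³·A²
  614 A/V:  A·V⁻¹ = A·(J·C⁻¹)⁻¹ = kg⁻¹·m⁻²·s³·A²
  (169 nm) / (34.5 Ω·m):  [m] / [kg·m³·s⁻³·A⁻²] = kg⁻¹·m⁻²·s³·A²
  22.8 1/Ω:  Ω⁻¹ = (V·A⁻¹)⁻¹ = kg⁻¹·m⁻²·s³·A²
The terms do not share a single dimension (kg⁻¹·m⁻²·s³·A² vs kg⁻¹·m⁻²·s⁴·A²).

No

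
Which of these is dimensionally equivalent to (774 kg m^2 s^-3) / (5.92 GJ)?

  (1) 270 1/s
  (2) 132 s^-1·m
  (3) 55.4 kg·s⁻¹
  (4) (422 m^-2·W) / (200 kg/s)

(1)

Reference: [kg·m²·s⁻³] / [kg·m²·s⁻²] = s⁻¹.
Each option:
  (1) s⁻¹  ← same
  (2) m·s⁻¹
  (3) kg·s⁻¹
  (4) [kg·s⁻³] / [kg·s⁻¹] = s⁻²
Only (1) matches s⁻¹.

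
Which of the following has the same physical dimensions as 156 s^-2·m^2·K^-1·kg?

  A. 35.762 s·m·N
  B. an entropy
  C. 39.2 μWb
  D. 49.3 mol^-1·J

B.

Reference: kg·m²·s⁻²·K⁻¹.
Each option:
  A. N·m·s = kg·m·s⁻²·m·s = kg·m²·s⁻¹
  B. [entropy] = kg·m²·s⁻²·K⁻¹  ← same
  C. Wb = V·s = kg·m²·s⁻²·A⁻¹
  D. J·mol⁻¹ = N·m·mol⁻¹ = kg·m²·s⁻²·mol⁻¹
Only B. matches kg·m²·s⁻²·K⁻¹.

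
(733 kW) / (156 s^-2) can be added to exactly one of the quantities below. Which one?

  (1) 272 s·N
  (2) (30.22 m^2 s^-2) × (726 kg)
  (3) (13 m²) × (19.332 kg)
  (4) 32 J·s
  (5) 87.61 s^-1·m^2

Reference: [kg·m²·s⁻³] / [s⁻²] = kg·m²·s⁻¹.
Each option:
  (1) N·s = kg·m·s⁻²·s = kg·m·s⁻¹
  (2) [m²·s⁻²] · [kg] = kg·m²·s⁻²
  (3) [m²] · [kg] = kg·m²
  (4) J·s = N·m·s = kg·m²·s⁻¹  ← same
  (5) m²·s⁻¹
Only (4) matches kg·m²·s⁻¹.

(4)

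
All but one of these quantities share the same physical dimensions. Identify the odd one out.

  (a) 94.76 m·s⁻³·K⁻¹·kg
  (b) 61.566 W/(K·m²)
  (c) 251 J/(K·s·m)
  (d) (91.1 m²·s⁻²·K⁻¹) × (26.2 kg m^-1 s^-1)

(b)

In SI base units:
  (a) kg·m·s⁻³·K⁻¹
  (b) W·m⁻²·K⁻¹ = J·s⁻¹·m⁻²·K⁻¹ = kg·s⁻³·K⁻¹
  (c) J·s⁻¹·m⁻¹·K⁻¹ = N·m·s⁻¹·m⁻¹·K⁻¹ = kg·m·s⁻³·K⁻¹
  (d) [m²·s⁻²·K⁻¹] · [kg·m⁻¹·s⁻¹] = kg·m·s⁻³·K⁻¹
All reduce to kg·m·s⁻³·K⁻¹ except (b), which is kg·s⁻³·K⁻¹.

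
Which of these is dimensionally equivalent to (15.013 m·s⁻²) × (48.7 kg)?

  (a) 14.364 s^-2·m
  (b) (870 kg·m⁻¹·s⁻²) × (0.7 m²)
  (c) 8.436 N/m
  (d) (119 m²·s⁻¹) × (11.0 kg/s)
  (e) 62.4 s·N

(b)

Reference: [m·s⁻²] · [kg] = kg·m·s⁻².
Each option:
  (a) m·s⁻²
  (b) [kg·m⁻¹·s⁻²] · [m²] = kg·m·s⁻²  ← same
  (c) N·m⁻¹ = kg·m·s⁻²·m⁻¹ = kg·s⁻²
  (d) [m²·s⁻¹] · [kg·s⁻¹] = kg·m²·s⁻²
  (e) N·s = kg·m·s⁻²·s = kg·m·s⁻¹
Only (b) matches kg·m·s⁻².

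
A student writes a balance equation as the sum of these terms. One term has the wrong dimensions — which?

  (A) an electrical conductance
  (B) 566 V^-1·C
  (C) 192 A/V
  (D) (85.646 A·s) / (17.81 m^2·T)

Reduce each to base SI dimensions:
  (A) [electrical conductance] = kg⁻¹·m⁻²·s³·A²
  (B) C·V⁻¹ = s·A·(J·C⁻¹)⁻¹ = kg⁻¹·m⁻²·s⁴·A²
  (C) A·V⁻¹ = A·(J·C⁻¹)⁻¹ = kg⁻¹·m⁻²·s³·A²
  (D) [s·A] / [kg·m²·s⁻²·A⁻¹] = kg⁻¹·m⁻²·s³·A²
All reduce to kg⁻¹·m⁻²·s³·A² except (B), which is kg⁻¹·m⁻²·s⁴·A².

(B)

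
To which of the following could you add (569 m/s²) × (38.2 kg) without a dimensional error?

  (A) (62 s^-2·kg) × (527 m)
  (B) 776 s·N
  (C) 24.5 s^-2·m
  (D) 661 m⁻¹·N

(A)

Reference: [m·s⁻²] · [kg] = kg·m·s⁻².
Each option:
  (A) [kg·s⁻²] · [m] = kg·m·s⁻²  ← same
  (B) N·s = kg·m·s⁻²·s = kg·m·s⁻¹
  (C) m·s⁻²
  (D) N·m⁻¹ = kg·m·s⁻²·m⁻¹ = kg·s⁻²
Only (A) matches kg·m·s⁻².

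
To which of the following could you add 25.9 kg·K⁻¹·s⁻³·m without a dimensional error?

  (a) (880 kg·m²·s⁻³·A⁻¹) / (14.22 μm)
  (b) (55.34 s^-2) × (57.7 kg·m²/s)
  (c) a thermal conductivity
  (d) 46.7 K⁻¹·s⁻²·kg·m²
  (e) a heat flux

(c)

Reference: kg·m·s⁻³·K⁻¹.
Each option:
  (a) [kg·m²·s⁻³·A⁻¹] / [m] = kg·m·s⁻³·A⁻¹
  (b) [s⁻²] · [kg·m²·s⁻¹] = kg·m²·s⁻³
  (c) [thermal conductivity] = kg·m·s⁻³·K⁻¹  ← same
  (d) kg·m²·s⁻²·K⁻¹
  (e) [heat flux] = kg·s⁻³
Only (c) matches kg·m·s⁻³·K⁻¹.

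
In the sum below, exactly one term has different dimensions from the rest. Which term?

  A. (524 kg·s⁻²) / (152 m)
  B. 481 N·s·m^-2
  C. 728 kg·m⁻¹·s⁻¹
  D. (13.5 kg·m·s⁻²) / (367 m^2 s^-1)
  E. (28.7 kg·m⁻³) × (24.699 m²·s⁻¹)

A.

In SI base units:
  A. [kg·s⁻²] / [m] = kg·m⁻¹·s⁻²
  B. N·s·m⁻² = kg·m·s⁻²·s·m⁻² = kg·m⁻¹·s⁻¹
  C. kg·m⁻¹·s⁻¹
  D. [kg·m·s⁻²] / [m²·s⁻¹] = kg·m⁻¹·s⁻¹
  E. [kg·m⁻³] · [m²·s⁻¹] = kg·m⁻¹·s⁻¹
All reduce to kg·m⁻¹·s⁻¹ except A., which is kg·m⁻¹·s⁻².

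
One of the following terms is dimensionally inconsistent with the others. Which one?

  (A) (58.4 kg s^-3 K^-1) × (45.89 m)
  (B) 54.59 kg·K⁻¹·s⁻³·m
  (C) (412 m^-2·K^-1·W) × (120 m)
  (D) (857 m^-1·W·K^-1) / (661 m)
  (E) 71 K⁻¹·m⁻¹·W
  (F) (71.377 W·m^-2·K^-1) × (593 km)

Work out the base dimensions of each:
  (A) [kg·s⁻³·K⁻¹] · [m] = kg·m·s⁻³·K⁻¹
  (B) kg·m·s⁻³·K⁻¹
  (C) [kg·s⁻³·K⁻¹] · [m] = kg·m·s⁻³·K⁻¹
  (D) [kg·m·s⁻³·K⁻¹] / [m] = kg·s⁻³·K⁻¹
  (E) W·m⁻¹·K⁻¹ = J·s⁻¹·m⁻¹·K⁻¹ = kg·m·s⁻³·K⁻¹
  (F) [kg·s⁻³·K⁻¹] · [m] = kg·m·s⁻³·K⁻¹
All reduce to kg·m·s⁻³·K⁻¹ except (D), which is kg·s⁻³·K⁻¹.

(D)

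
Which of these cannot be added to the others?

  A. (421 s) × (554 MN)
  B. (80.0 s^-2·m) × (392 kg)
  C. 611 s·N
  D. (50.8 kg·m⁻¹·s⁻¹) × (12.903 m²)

In SI base units:
  A. [s] · [kg·m·s⁻²] = kg·m·s⁻¹
  B. [m·s⁻²] · [kg] = kg·m·s⁻²
  C. N·s = kg·m·s⁻²·s = kg·m·s⁻¹
  D. [kg·m⁻¹·s⁻¹] · [m²] = kg·m·s⁻¹
All reduce to kg·m·s⁻¹ except B., which is kg·m·s⁻².

B.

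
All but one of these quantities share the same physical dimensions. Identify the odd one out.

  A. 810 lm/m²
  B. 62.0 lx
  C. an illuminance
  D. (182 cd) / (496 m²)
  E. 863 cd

E.

In SI base units:
  A. lm·m⁻² = cd·m⁻² = m⁻²·cd
  B. lx = lm·m⁻² = m⁻²·cd
  C. [illuminance] = m⁻²·cd
  D. [cd] / [m²] = m⁻²·cd
  E. cd
All reduce to m⁻²·cd except E., which is cd.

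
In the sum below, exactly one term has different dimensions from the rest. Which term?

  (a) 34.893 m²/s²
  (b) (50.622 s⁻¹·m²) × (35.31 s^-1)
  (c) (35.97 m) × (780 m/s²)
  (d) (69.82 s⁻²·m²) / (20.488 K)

(d)

In SI base units:
  (a) m²·s⁻²
  (b) [m²·s⁻¹] · [s⁻¹] = m²·s⁻²
  (c) [m] · [m·s⁻²] = m²·s⁻²
  (d) [m²·s⁻²] / [K] = m²·s⁻²·K⁻¹
All reduce to m²·s⁻² except (d), which is m²·s⁻²·K⁻¹.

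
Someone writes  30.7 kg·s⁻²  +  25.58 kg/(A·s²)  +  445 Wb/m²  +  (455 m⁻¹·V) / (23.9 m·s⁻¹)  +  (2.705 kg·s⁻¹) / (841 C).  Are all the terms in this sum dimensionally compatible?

No

Dimensions:
  30.7 kg·s⁻²:  kg·s⁻²
  25.58 kg/(A·s²):  kg·s⁻²·A⁻¹
  445 Wb/m²:  Wb·m⁻² = V·s·m⁻² = kg·s⁻²·A⁻¹
  (455 m⁻¹·V) / (23.9 m·s⁻¹):  [kg·m·s⁻³·A⁻¹] / [m·s⁻¹] = kg·s⁻²·A⁻¹
  (2.705 kg·s⁻¹) / (841 C):  [kg·s⁻¹] / [s·A] = kg·s⁻²·A⁻¹
The terms do not share a single dimension (kg·s⁻² vs kg·s⁻²·A⁻¹).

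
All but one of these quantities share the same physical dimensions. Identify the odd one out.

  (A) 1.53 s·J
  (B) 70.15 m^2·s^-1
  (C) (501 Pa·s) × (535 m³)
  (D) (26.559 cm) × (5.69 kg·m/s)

Dimensions:
  (A) J·s = N·m·s = kg·m²·s⁻¹
  (B) m²·s⁻¹
  (C) [kg·m⁻¹·s⁻¹] · [m³] = kg·m²·s⁻¹
  (D) [m] · [kg·m·s⁻¹] = kg·m²·s⁻¹
All reduce to kg·m²·s⁻¹ except (B), which is m²·s⁻¹.

(B)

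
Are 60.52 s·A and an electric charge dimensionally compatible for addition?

Yes

Work out the base dimensions of each:
  60.52 s·A:  A·s = s·A
  an electric charge:  [electric charge] = s·A
Both are s·A, so they have the same dimensions and can be added.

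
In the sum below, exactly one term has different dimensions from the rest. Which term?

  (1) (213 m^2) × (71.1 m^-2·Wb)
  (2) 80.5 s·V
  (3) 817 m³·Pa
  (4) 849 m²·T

Reduce each to base SI dimensions:
  (1) [m²] · [kg·s⁻²·A⁻¹] = kg·m²·s⁻²·A⁻¹
  (2) V·s = J·C⁻¹·s = kg·m²·s⁻²·A⁻¹
  (3) Pa·m³ = N·m⁻²·m³ = kg·m²·s⁻²
  (4) T·m² = Wb·m⁻²·m² = kg·m²·s⁻²·A⁻¹
All reduce to kg·m²·s⁻²·A⁻¹ except (3), which is kg·m²·s⁻².

(3)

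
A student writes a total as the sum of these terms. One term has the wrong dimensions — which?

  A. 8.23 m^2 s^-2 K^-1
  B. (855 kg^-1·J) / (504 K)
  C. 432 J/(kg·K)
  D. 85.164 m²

Expand each in SI base units:
  A. m²·s⁻²·K⁻¹
  B. [m²·s⁻²] / [K] = m²·s⁻²·K⁻¹
  C. J·kg⁻¹·K⁻¹ = N·m·kg⁻¹·K⁻¹ = m²·s⁻²·K⁻¹
  D. m²
All reduce to m²·s⁻²·K⁻¹ except D., which is m².

D.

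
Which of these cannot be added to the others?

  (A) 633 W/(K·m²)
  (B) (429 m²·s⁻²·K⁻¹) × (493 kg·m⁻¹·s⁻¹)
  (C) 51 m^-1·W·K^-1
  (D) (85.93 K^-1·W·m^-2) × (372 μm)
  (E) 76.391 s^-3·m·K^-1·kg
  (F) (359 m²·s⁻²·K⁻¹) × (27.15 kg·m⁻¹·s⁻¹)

Reduce each to base SI dimensions:
  (A) W·m⁻²·K⁻¹ = J·s⁻¹·m⁻²·K⁻¹ = kg·s⁻³·K⁻¹
  (B) [m²·s⁻²·K⁻¹] · [kg·m⁻¹·s⁻¹] = kg·m·s⁻³·K⁻¹
  (C) W·m⁻¹·K⁻¹ = J·s⁻¹·m⁻¹·K⁻¹ = kg·m·s⁻³·K⁻¹
  (D) [kg·s⁻³·K⁻¹] · [m] = kg·m·s⁻³·K⁻¹
  (E) kg·m·s⁻³·K⁻¹
  (F) [m²·s⁻²·K⁻¹] · [kg·m⁻¹·s⁻¹] = kg·m·s⁻³·K⁻¹
All reduce to kg·m·s⁻³·K⁻¹ except (A), which is kg·s⁻³·K⁻¹.

(A)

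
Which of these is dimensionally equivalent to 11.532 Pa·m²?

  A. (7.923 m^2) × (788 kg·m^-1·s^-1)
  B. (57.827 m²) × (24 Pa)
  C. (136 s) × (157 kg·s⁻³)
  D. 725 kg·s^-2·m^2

Reference: Pa·m² = N·m⁻²·m² = kg·m·s⁻².
Each option:
  A. [m²] · [kg·m⁻¹·s⁻¹] = kg·m·s⁻¹
  B. [m²] · [kg·m⁻¹·s⁻²] = kg·m·s⁻²  ← same
  C. [s] · [kg·s⁻³] = kg·s⁻²
  D. kg·m²·s⁻²
Only B. matches kg·m·s⁻².

B.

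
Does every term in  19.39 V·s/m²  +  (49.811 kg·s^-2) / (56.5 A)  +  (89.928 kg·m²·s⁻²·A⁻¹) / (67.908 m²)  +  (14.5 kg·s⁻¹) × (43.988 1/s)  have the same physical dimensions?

Dimensions:
  19.39 V·s/m²:  V·s·m⁻² = J·C⁻¹·s·m⁻² = kg·s⁻²·A⁻¹
  (49.811 kg·s^-2) / (56.5 A):  [kg·s⁻²] / [A] = kg·s⁻²·A⁻¹
  (89.928 kg·m²·s⁻²·A⁻¹) / (67.908 m²):  [kg·m²·s⁻²·A⁻¹] / [m²] = kg·s⁻²·A⁻¹
  (14.5 kg·s⁻¹) × (43.988 1/s):  [kg·s⁻¹] · [s⁻¹] = kg·s⁻²
The terms do not share a single dimension (kg·s⁻² vs kg·s⁻²·A⁻¹).

No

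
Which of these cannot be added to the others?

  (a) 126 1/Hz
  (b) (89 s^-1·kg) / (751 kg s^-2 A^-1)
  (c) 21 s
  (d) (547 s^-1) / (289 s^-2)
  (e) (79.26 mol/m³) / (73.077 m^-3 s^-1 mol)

Reduce each to base SI dimensions:
  (a) Hz⁻¹ = (s⁻¹)⁻¹ = s
  (b) [kg·s⁻¹] / [kg·s⁻²·A⁻¹] = s·A
  (c) s
  (d) [s⁻¹] / [s⁻²] = s
  (e) [m⁻³·mol] / [m⁻³·s⁻¹·mol] = s
All reduce to s except (b), which is s·A.

(b)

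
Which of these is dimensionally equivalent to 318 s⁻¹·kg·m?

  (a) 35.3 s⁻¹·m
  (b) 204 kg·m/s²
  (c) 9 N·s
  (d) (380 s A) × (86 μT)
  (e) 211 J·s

(c)

Reference: kg·m·s⁻¹.
Each option:
  (a) m·s⁻¹
  (b) kg·m·s⁻²
  (c) N·s = kg·m·s⁻²·s = kg·m·s⁻¹  ← same
  (d) [s·A] · [kg·s⁻²·A⁻¹] = kg·s⁻¹
  (e) J·s = N·m·s = kg·m²·s⁻¹
Only (c) matches kg·m·s⁻¹.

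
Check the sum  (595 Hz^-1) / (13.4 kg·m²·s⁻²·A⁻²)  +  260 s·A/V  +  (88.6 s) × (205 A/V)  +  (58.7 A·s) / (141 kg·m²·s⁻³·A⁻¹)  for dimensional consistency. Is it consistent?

No

Work out the base dimensions of each:
  (595 Hz^-1) / (13.4 kg·m²·s⁻²·A⁻²):  [s] / [kg·m²·s⁻²·A⁻²] = kg⁻¹·m⁻²·s³·A²
  260 s·A/V:  A·s·V⁻¹ = A·s·(J·C⁻¹)⁻¹ = kg⁻¹·m⁻²·s⁴·A²
  (88.6 s) × (205 A/V):  [s] · [kg⁻¹·m⁻²·s³·A²] = kg⁻¹·m⁻²·s⁴·A²
  (58.7 A·s) / (141 kg·m²·s⁻³·A⁻¹):  [s·A] / [kg·m²·s⁻³·A⁻¹] = kg⁻¹·m⁻²·s⁴·A²
The terms do not share a single dimension (kg⁻¹·m⁻²·s³·A² vs kg⁻¹·m⁻²·s⁴·A²).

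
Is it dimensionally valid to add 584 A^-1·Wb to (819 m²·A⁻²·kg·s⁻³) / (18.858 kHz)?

Yes

Dimensions:
  584 A^-1·Wb:  Wb·A⁻¹ = V·s·A⁻¹ = kg·m²·s⁻²·A⁻²
  (819 m²·A⁻²·kg·s⁻³) / (18.858 kHz):  [kg·m²·s⁻³·A⁻²] / [s⁻¹] = kg·m²·s⁻²·A⁻²
Both are kg·m²·s⁻²·A⁻², so they have the same dimensions and can be added.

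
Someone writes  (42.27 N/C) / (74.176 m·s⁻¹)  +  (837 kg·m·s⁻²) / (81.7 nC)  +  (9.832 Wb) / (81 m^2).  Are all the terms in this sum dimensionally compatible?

In SI base units:
  (42.27 N/C) / (74.176 m·s⁻¹):  [kg·m·s⁻³·A⁻¹] / [m·s⁻¹] = kg·s⁻²·A⁻¹
  (837 kg·m·s⁻²) / (81.7 nC):  [kg·m·s⁻²] / [s·A] = kg·m·s⁻³·A⁻¹
  (9.832 Wb) / (81 m^2):  [kg·m²·s⁻²·A⁻¹] / [m²] = kg·s⁻²·A⁻¹
The terms do not share a single dimension (kg·m·s⁻³·A⁻¹ vs kg·s⁻²·A⁻¹).

No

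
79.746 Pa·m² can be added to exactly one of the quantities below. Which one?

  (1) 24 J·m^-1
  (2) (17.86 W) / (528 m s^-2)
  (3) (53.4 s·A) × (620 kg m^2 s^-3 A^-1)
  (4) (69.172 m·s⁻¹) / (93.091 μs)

(1)

Reference: Pa·m² = N·m⁻²·m² = kg·m·s⁻².
Each option:
  (1) J·m⁻¹ = N·m·m⁻¹ = kg·m·s⁻²  ← same
  (2) [kg·m²·s⁻³] / [m·s⁻²] = kg·m·s⁻¹
  (3) [s·A] · [kg·m²·s⁻³·A⁻¹] = kg·m²·s⁻²
  (4) [m·s⁻¹] / [s] = m·s⁻²
Only (1) matches kg·m·s⁻².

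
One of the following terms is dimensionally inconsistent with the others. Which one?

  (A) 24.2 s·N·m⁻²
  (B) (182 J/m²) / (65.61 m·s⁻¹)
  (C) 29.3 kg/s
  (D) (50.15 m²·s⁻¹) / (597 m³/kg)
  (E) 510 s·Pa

(C)

Work out the base dimensions of each:
  (A) N·s·m⁻² = kg·m·s⁻²·s·m⁻² = kg·m⁻¹·s⁻¹
  (B) [kg·s⁻²] / [m·s⁻¹] = kg·m⁻¹·s⁻¹
  (C) kg·s⁻¹
  (D) [m²·s⁻¹] / [kg⁻¹·m³] = kg·m⁻¹·s⁻¹
  (E) Pa·s = N·m⁻²·s = kg·m⁻¹·s⁻¹
All reduce to kg·m⁻¹·s⁻¹ except (C), which is kg·s⁻¹.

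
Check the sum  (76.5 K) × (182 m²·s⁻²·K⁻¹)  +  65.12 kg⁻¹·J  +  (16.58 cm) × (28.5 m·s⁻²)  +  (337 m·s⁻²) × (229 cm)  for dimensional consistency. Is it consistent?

Yes

Dimensions:
  (76.5 K) × (182 m²·s⁻²·K⁻¹):  [K] · [m²·s⁻²·K⁻¹] = m²·s⁻²
  65.12 kg⁻¹·J:  J·kg⁻¹ = N·m·kg⁻¹ = m²·s⁻²
  (16.58 cm) × (28.5 m·s⁻²):  [m] · [m·s⁻²] = m²·s⁻²
  (337 m·s⁻²) × (229 cm):  [m·s⁻²] · [m] = m²·s⁻²
Every term reduces to m²·s⁻².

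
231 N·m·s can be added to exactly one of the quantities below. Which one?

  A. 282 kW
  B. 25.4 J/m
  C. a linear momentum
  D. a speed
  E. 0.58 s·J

E.

Reference: N·m·s = kg·m·s⁻²·m·s = kg·m²·s⁻¹.
Each option:
  A. W = J·s⁻¹ = kg·m²·s⁻³
  B. J·m⁻¹ = N·m·m⁻¹ = kg·m·s⁻²
  C. [linear momentum] = kg·m·s⁻¹
  D. [speed] = m·s⁻¹
  E. J·s = N·m·s = kg·m²·s⁻¹  ← same
Only E. matches kg·m²·s⁻¹.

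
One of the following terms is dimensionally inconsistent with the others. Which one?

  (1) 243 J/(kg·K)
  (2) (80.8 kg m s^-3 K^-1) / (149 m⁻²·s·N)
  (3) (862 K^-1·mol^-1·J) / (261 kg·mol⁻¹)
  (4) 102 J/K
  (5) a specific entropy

Reduce each to base SI dimensions:
  (1) J·kg⁻¹·K⁻¹ = N·m·kg⁻¹·K⁻¹ = m²·s⁻²·K⁻¹
  (2) [kg·m·s⁻³·K⁻¹] / [kg·m⁻¹·s⁻¹] = m²·s⁻²·K⁻¹
  (3) [kg·m²·s⁻²·K⁻¹·mol⁻¹] / [kg·mol⁻¹] = m²·s⁻²·K⁻¹
  (4) J·K⁻¹ = N·m·K⁻¹ = kg·m²·s⁻²·K⁻¹
  (5) [specific entropy] = m²·s⁻²·K⁻¹
All reduce to m²·s⁻²·K⁻¹ except (4), which is kg·m²·s⁻²·K⁻¹.

(4)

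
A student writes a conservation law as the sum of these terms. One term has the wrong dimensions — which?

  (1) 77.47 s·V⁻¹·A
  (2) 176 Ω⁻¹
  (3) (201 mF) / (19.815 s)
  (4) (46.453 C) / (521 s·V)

(1)

Dimensions:
  (1) A·s·V⁻¹ = A·s·(J·C⁻¹)⁻¹ = kg⁻¹·m⁻²·s⁴·A²
  (2) Ω⁻¹ = (V·A⁻¹)⁻¹ = kg⁻¹·m⁻²·s³·A²
  (3) [kg⁻¹·m⁻²·s⁴·A²] / [s] = kg⁻¹·m⁻²·s³·A²
  (4) [s·A] / [kg·m²·s⁻²·A⁻¹] = kg⁻¹·m⁻²·s³·A²
All reduce to kg⁻¹·m⁻²·s³·A² except (1), which is kg⁻¹·m⁻²·s⁴·A².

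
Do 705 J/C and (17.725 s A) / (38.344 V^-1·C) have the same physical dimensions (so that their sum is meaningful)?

Reduce each to base SI dimensions:
  705 J/C:  J·C⁻¹ = N·m·(s·A)⁻¹ = kg·m²·s⁻³·A⁻¹
  (17.725 s A) / (38.344 V^-1·C):  [s·A] / [kg⁻¹·m⁻²·s⁴·A²] = kg·m²·s⁻³·A⁻¹
Both are kg·m²·s⁻³·A⁻¹, so they have the same dimensions and can be added.

Yes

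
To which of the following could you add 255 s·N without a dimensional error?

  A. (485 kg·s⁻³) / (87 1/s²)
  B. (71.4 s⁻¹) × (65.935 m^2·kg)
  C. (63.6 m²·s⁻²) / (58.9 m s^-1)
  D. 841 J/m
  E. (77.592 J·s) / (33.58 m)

E.

Reference: N·s = kg·m·s⁻²·s = kg·m·s⁻¹.
Each option:
  A. [kg·s⁻³] / [s⁻²] = kg·s⁻¹
  B. [s⁻¹] · [kg·m²] = kg·m²·s⁻¹
  C. [m²·s⁻²] / [m·s⁻¹] = m·s⁻¹
  D. J·m⁻¹ = N·m·m⁻¹ = kg·m·s⁻²
  E. [kg·m²·s⁻¹] / [m] = kg·m·s⁻¹  ← same
Only E. matches kg·m·s⁻¹.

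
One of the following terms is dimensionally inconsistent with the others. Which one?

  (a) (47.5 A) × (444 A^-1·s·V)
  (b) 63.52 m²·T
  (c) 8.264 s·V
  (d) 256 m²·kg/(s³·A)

Dimensions:
  (a) [A] · [kg·m²·s⁻²·A⁻²] = kg·m²·s⁻²·A⁻¹
  (b) T·m² = Wb·m⁻²·m² = kg·m²·s⁻²·A⁻¹
  (c) V·s = J·C⁻¹·s = kg·m²·s⁻²·A⁻¹
  (d) kg·m²·s⁻³·A⁻¹
All reduce to kg·m²·s⁻²·A⁻¹ except (d), which is kg·m²·s⁻³·A⁻¹.

(d)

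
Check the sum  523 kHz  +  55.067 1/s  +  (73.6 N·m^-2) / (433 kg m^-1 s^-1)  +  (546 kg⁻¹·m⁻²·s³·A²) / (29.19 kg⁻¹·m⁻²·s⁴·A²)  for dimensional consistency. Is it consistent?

Reduce each to base SI dimensions:
  523 kHz:  Hz = s⁻¹
  55.067 1/s:  s⁻¹
  (73.6 N·m^-2) / (433 kg m^-1 s^-1):  [kg·m⁻¹·s⁻²] / [kg·m⁻¹·s⁻¹] = s⁻¹
  (546 kg⁻¹·m⁻²·s³·A²) / (29.19 kg⁻¹·m⁻²·s⁴·A²):  [kg⁻¹·m⁻²·s³·A²] / [kg⁻¹·m⁻²·s⁴·A²] = s⁻¹
Every term reduces to s⁻¹.

Yes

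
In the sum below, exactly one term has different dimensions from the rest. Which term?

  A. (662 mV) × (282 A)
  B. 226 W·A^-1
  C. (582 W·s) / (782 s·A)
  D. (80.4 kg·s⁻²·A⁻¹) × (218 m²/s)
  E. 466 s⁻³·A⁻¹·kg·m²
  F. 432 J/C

Work out the base dimensions of each:
  A. [kg·m²·s⁻³·A⁻¹] · [A] = kg·m²·s⁻³
  B. W·A⁻¹ = J·s⁻¹·A⁻¹ = kg·m²·s⁻³·A⁻¹
  C. [kg·m²·s⁻²] / [s·A] = kg·m²·s⁻³·A⁻¹
  D. [kg·s⁻²·A⁻¹] · [m²·s⁻¹] = kg·m²·s⁻³·A⁻¹
  E. kg·m²·s⁻³·A⁻¹
  F. J·C⁻¹ = N·m·(s·A)⁻¹ = kg·m²·s⁻³·A⁻¹
All reduce to kg·m²·s⁻³·A⁻¹ except A., which is kg·m²·s⁻³.

A.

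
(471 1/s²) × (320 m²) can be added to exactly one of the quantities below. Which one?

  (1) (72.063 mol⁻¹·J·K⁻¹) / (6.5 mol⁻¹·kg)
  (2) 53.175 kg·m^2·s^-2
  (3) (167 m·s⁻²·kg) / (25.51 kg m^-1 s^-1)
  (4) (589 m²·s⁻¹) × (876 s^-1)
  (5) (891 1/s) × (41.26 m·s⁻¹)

Reference: [s⁻²] · [m²] = m²·s⁻².
Each option:
  (1) [kg·m²·s⁻²·K⁻¹·mol⁻¹] / [kg·mol⁻¹] = m²·s⁻²·K⁻¹
  (2) kg·m²·s⁻²
  (3) [kg·m·s⁻²] / [kg·m⁻¹·s⁻¹] = m²·s⁻¹
  (4) [m²·s⁻¹] · [s⁻¹] = m²·s⁻²  ← same
  (5) [s⁻¹] · [m·s⁻¹] = m·s⁻²
Only (4) matches m²·s⁻².

(4)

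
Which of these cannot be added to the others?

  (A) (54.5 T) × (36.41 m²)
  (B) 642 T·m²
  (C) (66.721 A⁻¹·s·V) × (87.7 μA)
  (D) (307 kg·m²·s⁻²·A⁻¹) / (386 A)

In SI base units:
  (A) [kg·s⁻²·A⁻¹] · [m²] = kg·m²·s⁻²·A⁻¹
  (B) T·m² = Wb·m⁻²·m² = kg·m²·s⁻²·A⁻¹
  (C) [kg·m²·s⁻²·A⁻²] · [A] = kg·m²·s⁻²·A⁻¹
  (D) [kg·m²·s⁻²·A⁻¹] / [A] = kg·m²·s⁻²·A⁻²
All reduce to kg·m²·s⁻²·A⁻¹ except (D), which is kg·m²·s⁻²·A⁻².

(D)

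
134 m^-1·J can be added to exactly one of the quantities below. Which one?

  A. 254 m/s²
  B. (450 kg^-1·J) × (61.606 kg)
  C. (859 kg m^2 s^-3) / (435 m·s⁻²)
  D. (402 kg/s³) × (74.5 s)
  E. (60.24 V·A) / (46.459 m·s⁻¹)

Reference: J·m⁻¹ = N·m·m⁻¹ = kg·m·s⁻².
Each option:
  A. m·s⁻²
  B. [m²·s⁻²] · [kg] = kg·m²·s⁻²
  C. [kg·m²·s⁻³] / [m·s⁻²] = kg·m·s⁻¹
  D. [kg·s⁻³] · [s] = kg·s⁻²
  E. [kg·m²·s⁻³] / [m·s⁻¹] = kg·m·s⁻²  ← same
Only E. matches kg·m·s⁻².

E.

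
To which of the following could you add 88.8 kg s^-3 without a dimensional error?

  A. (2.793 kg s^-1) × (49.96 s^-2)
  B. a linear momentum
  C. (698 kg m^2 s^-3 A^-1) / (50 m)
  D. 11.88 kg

A.

Reference: kg·s⁻³.
Each option:
  A. [kg·s⁻¹] · [s⁻²] = kg·s⁻³  ← same
  B. [linear momentum] = kg·m·s⁻¹
  C. [kg·m²·s⁻³·A⁻¹] / [m] = kg·m·s⁻³·A⁻¹
  D. kg
Only A. matches kg·s⁻³.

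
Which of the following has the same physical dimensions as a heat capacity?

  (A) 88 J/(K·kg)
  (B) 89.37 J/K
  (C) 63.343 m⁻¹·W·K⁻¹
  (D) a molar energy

(B)

Reference: [heat capacity] = kg·m²·s⁻²·K⁻¹.
Each option:
  (A) J·kg⁻¹·K⁻¹ = N·m·kg⁻¹·K⁻¹ = m²·s⁻²·K⁻¹
  (B) J·K⁻¹ = N·m·K⁻¹ = kg·m²·s⁻²·K⁻¹  ← same
  (C) W·m⁻¹·K⁻¹ = J·s⁻¹·m⁻¹·K⁻¹ = kg·m·s⁻³·K⁻¹
  (D) [molar energy] = kg·m²·s⁻²·mol⁻¹
Only (B) matches kg·m²·s⁻²·K⁻¹.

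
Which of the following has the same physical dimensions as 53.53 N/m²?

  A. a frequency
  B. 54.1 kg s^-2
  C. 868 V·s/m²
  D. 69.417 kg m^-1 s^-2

D.

Reference: N·m⁻² = kg·m·s⁻²·m⁻² = kg·m⁻¹·s⁻².
Each option:
  A. [frequency] = s⁻¹
  B. kg·s⁻²
  C. V·s·m⁻² = J·C⁻¹·s·m⁻² = kg·s⁻²·A⁻¹
  D. kg·m⁻¹·s⁻²  ← same
Only D. matches kg·m⁻¹·s⁻².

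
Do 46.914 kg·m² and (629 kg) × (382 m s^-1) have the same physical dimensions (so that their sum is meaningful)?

In SI base units:
  46.914 kg·m²:  kg·m²
  (629 kg) × (382 m s^-1):  [kg] · [m·s⁻¹] = kg·m·s⁻¹
kg·m² ≠ kg·m·s⁻¹, so they cannot be added.

No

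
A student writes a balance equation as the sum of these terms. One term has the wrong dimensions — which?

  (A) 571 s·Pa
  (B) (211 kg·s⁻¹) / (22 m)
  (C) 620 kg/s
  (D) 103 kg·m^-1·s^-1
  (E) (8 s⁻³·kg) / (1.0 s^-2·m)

Work out the base dimensions of each:
  (A) Pa·s = N·m⁻²·s = kg·m⁻¹·s⁻¹
  (B) [kg·s⁻¹] / [m] = kg·m⁻¹·s⁻¹
  (C) kg·s⁻¹
  (D) kg·m⁻¹·s⁻¹
  (E) [kg·s⁻³] / [m·s⁻²] = kg·m⁻¹·s⁻¹
All reduce to kg·m⁻¹·s⁻¹ except (C), which is kg·s⁻¹.

(C)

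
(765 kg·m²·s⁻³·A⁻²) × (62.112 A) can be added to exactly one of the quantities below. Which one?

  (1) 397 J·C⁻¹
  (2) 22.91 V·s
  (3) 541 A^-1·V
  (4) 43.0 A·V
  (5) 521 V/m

(1)

Reference: [kg·m²·s⁻³·A⁻²] · [A] = kg·m²·s⁻³·A⁻¹.
Each option:
  (1) J·C⁻¹ = N·m·(s·A)⁻¹ = kg·m²·s⁻³·A⁻¹  ← same
  (2) V·s = J·C⁻¹·s = kg·m²·s⁻²·A⁻¹
  (3) V·A⁻¹ = J·C⁻¹·A⁻¹ = kg·m²·s⁻³·A⁻²
  (4) V·A = J·C⁻¹·A = kg·m²·s⁻³
  (5) V·m⁻¹ = J·C⁻¹·m⁻¹ = kg·m·s⁻³·A⁻¹
Only (1) matches kg·m²·s⁻³·A⁻¹.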